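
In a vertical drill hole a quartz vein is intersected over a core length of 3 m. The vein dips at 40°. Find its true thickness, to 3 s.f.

True thickness t = h · cos(dip) = 3 × cos 40°
t = 3 × 0.7660 = 2.298 m

2.30 m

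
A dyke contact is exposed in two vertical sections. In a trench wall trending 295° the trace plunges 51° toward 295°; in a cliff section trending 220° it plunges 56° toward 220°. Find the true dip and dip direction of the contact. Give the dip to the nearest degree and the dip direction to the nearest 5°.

true dip 60°, dip direction 250°

Represent each trace as a vector plunging at its apparent dip toward its trend (east-north-up frame): v₁ = (-0.570, 0.266, -0.777), v₂ = (-0.359, -0.428, -0.829).
Cross product v₁ × v₂ gives the pole to the plane: n ∝ (-0.553, -0.194, 0.340).
tan δ = √(n_x²+n_y²)/n_z = 0.586/0.340, so δ = 59.9°.
Dip direction = atan2(-0.553, -0.194) = 251° (azimuth of n's horizontal projection).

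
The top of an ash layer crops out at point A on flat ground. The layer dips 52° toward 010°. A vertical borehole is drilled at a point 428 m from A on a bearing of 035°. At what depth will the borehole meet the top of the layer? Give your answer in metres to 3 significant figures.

The hole lies 25° from the dip direction, so the down-dip offset is 428 × cos 25° = 387.90 m.
Depth = down-dip offset × tan(dip) = 387.90 × tan 52° = 387.90 × 1.2799
Depth = 496.49 m

496 m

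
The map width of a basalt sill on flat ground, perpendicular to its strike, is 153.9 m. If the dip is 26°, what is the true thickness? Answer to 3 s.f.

True thickness t = w · sin(dip) = 153.9 × sin 26°
t = 153.9 × 0.4384 = 67.465 m

67.5 m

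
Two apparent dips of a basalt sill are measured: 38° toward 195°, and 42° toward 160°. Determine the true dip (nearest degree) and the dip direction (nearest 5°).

Represent each trace as a vector plunging at its apparent dip toward its trend (east-north-up frame): v₁ = (-0.204, -0.761, -0.616), v₂ = (0.254, -0.698, -0.669).
n = v₁ × v₂ = (0.079, -0.293, 0.336) (taken with n_z > 0).
Dip δ = arctan(|n_h|/n_z) = arctan(0.304/0.336) = 42.1°.
The horizontal component of n points toward azimuth atan2(n_x, n_y) = 165°, the dip direction.

true dip 42°, dip direction 165°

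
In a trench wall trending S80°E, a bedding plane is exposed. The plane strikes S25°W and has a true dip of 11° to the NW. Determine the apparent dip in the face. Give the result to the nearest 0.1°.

10.6°

The section lies 75° from the strike.
tan(apparent dip) = tan 11° · sin 75° = 0.1878
apparent dip = arctan 0.1878 = 10.63°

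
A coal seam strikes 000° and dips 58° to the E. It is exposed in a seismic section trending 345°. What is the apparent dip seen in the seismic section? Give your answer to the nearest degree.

The section lies 15° from the strike.
tan α = tan 58° × sin 15° = 1.6003 × 0.2588 = 0.4142
α = arctan(0.4142) = 22.50°

22°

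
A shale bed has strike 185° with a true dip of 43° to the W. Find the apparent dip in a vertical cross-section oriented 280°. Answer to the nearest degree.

The strike is 185° and the section trends 280°; the acute angle between them is β = 85°.
tan α = tan 43° × sin 85° = 0.9325 × 0.9962 = 0.9290
apparent dip = arctan 0.9290 = 42.89°

43°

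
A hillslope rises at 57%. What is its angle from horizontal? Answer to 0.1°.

29.7°

tan θ = 57/100 = 0.5700
θ = arctan(0.5700) = 29.68°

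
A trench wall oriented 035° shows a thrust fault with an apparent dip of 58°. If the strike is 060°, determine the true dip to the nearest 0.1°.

β = acute angle between strike 060° and section 035° = 25°.
tan(true dip) = tan 58° / sin 25° = 3.7867
δ = arctan(3.7867) = 75.21°

75.2°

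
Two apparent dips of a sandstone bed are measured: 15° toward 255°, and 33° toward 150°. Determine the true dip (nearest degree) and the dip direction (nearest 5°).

Represent each trace as a vector plunging at its apparent dip toward its trend (east-north-up frame): v₁ = (-0.933, -0.250, -0.259), v₂ = (0.419, -0.726, -0.545).
The plane normal is n = v₁ × v₂ ∝ (-0.052, -0.617, 0.782).
tan δ = √(n_x²+n_y²)/n_z = 0.619/0.782, so δ = 38.3°.
The horizontal component of n points toward azimuth atan2(n_x, n_y) = 185°, the dip direction.

true dip 38°, dip direction 185°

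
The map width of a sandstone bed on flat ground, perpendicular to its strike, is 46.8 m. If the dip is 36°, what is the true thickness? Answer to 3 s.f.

True thickness t = w · sin(dip) = 46.8 × sin 36°
t = 46.8 × 0.5878 = 27.508 m

27.5 m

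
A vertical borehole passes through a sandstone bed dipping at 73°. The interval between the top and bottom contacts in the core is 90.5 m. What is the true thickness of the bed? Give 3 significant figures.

26.5 m

True thickness t = h · cos(dip) = 90.5 × cos 73°
t = 90.5 × 0.2924 = 26.460 m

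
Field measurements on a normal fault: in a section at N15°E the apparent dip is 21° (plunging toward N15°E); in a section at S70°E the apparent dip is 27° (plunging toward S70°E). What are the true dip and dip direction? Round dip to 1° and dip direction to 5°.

true dip 34°, dip direction 070°

Represent each trace as a vector plunging at its apparent dip toward its trend (east-north-up frame): v₁ = (0.242, 0.902, -0.358), v₂ = (0.837, -0.305, -0.454).
Cross product v₁ × v₂ gives the pole to the plane: n ∝ (0.519, 0.190, 0.829).
tan δ = √(n_x²+n_y²)/n_z = 0.552/0.829, so δ = 33.7°.
The horizontal component of n points toward azimuth atan2(n_x, n_y) = 70°, the dip direction.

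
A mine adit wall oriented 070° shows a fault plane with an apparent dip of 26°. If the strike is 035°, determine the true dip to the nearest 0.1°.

β = acute angle between strike 035° and section 070° = 35°.
tan δ = tan α / sin β = tan 26° / sin 35° = 0.4877 / 0.5736 = 0.8503
true dip = arctan 0.8503 = 40.38°

40.4°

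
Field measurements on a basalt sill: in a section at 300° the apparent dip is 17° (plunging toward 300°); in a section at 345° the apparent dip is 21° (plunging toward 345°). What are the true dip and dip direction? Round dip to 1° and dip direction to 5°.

The two traces are lines in the plane: v₁ = (sin 300°·cos 17°, cos 300°·cos 17°, −sin 17°), v₂ = (sin 345°·cos 21°, cos 345°·cos 21°, −sin 21°).
Cross product v₁ × v₂ gives the pole to the plane: n ∝ (-0.092, 0.226, 0.631).
Dip δ = arctan(|n_h|/n_z) = arctan(0.244/0.631) = 21.2°.
The horizontal component of n points toward azimuth atan2(n_x, n_y) = 338°, the dip direction.

true dip 21°, dip direction 340°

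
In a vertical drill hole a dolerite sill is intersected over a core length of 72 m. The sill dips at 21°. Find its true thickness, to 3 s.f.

67.2 m

True thickness t = h · cos(dip) = 72 × cos 21°
t = 72 × 0.9336 = 67.218 m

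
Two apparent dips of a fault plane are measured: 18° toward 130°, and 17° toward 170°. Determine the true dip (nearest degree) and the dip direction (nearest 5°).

Each apparent-dip line lies in the plane. As unit vectors (x east, y north, z up), v₁ plunges 18°→130° and v₂ plunges 17°→170°.
The plane normal is n = v₁ × v₂ ∝ (0.112, -0.162, 0.585).
True dip = arccos(n_z / |n|) = arccos(0.9477) = 18.6°.
The horizontal component of n points toward azimuth atan2(n_x, n_y) = 145°, the dip direction.

true dip 19°, dip direction 145°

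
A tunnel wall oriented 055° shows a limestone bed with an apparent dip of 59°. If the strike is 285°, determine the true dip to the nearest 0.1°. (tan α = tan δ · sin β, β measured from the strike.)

65.3°

The section is 50° from the strike.
tan(true dip) = tan 59° / sin 50° = 2.1726
δ = arctan(2.1726) = 65.28°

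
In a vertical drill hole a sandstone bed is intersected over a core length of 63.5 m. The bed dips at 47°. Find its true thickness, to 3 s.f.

True thickness t = h · cos(dip) = 63.5 × cos 47°
t = 63.5 × 0.6820 = 43.307 m

43.3 m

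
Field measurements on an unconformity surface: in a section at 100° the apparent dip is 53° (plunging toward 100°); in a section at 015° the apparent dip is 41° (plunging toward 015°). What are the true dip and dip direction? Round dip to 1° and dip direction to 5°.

true dip 57°, dip direction 070°

Each apparent-dip line lies in the plane. As unit vectors (x east, y north, z up), v₁ plunges 53°→100° and v₂ plunges 41°→015°.
The plane normal is n = v₁ × v₂ ∝ (0.651, 0.233, 0.452).
Dip δ = arctan(|n_h|/n_z) = arctan(0.691/0.452) = 56.8°.
The horizontal component of n points toward azimuth atan2(n_x, n_y) = 70°, the dip direction.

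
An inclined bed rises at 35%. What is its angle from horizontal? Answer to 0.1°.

tan θ = 35/100 = 0.3500
θ = arctan(0.3500) = 19.29°

19.3°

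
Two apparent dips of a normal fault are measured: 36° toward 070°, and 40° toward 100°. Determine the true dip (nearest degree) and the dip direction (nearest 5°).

true dip 40°, dip direction 100°

Each apparent-dip line lies in the plane. As unit vectors (x east, y north, z up), v₁ plunges 36°→070° and v₂ plunges 40°→100°.
Cross product v₁ × v₂ gives the pole to the plane: n ∝ (0.256, -0.045, 0.310).
tan δ = √(n_x²+n_y²)/n_z = 0.260/0.310, so δ = 40.0°.
Dip direction = azimuth of (n_x, n_y) = atan2(0.256, -0.045) = 100°.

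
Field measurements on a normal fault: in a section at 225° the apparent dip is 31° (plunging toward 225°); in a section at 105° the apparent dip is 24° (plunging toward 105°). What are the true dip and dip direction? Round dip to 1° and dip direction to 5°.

true dip 46°, dip direction 170°

The two traces are lines in the plane: v₁ = (sin 225°·cos 31°, cos 225°·cos 31°, −sin 31°), v₂ = (sin 105°·cos 24°, cos 105°·cos 24°, −sin 24°).
The plane normal is n = v₁ × v₂ ∝ (0.125, -0.701, 0.678).
Dip δ = arctan(|n_h|/n_z) = arctan(0.712/0.678) = 46.4°.
Dip direction = azimuth of (n_x, n_y) = atan2(0.125, -0.701) = 170°.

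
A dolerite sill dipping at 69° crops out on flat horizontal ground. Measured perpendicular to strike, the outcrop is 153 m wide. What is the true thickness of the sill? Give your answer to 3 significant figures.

143 m

True thickness t = w · sin(dip) = 153 × sin 69°
t = 153 × 0.9336 = 142.838 m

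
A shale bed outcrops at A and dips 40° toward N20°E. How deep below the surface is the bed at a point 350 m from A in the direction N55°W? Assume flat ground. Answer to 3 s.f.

76.0 m

The hole lies 75° from the dip direction, so the down-dip offset is 350 × cos 75° = 90.59 m.
Depth = down-dip offset × tan(dip) = 90.59 × tan 40° = 90.59 × 0.8391
Depth = 76.01 m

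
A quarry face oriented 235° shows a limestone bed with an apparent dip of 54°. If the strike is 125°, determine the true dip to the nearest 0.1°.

55.7°

The section is 70° from the strike.
tan(true dip) = tan 54° / sin 70° = 1.4647
δ = arctan(1.4647) = 55.68°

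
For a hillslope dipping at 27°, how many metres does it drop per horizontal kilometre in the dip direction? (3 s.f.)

drop per km = 1000 × tan 27° = 1000 × 0.5095

510 m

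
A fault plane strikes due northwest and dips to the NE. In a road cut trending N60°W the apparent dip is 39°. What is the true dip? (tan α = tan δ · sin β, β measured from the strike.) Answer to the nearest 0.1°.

β = acute angle between strike due northwest and section N60°W = 15°.
tan δ = tan α / sin β = tan 39° / sin 15° = 0.8098 / 0.2588 = 3.1288
δ = arctan(3.1288) = 72.28°

72.3°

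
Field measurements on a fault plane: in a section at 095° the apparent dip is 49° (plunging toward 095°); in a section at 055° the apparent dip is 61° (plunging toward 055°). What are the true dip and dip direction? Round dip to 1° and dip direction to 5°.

true dip 61°, dip direction 045°

The two traces are lines in the plane: v₁ = (sin 95°·cos 49°, cos 95°·cos 49°, −sin 49°), v₂ = (sin 55°·cos 61°, cos 55°·cos 61°, −sin 61°).
n = v₁ × v₂ = (0.260, 0.272, 0.204) (taken with n_z > 0).
tan δ = √(n_x²+n_y²)/n_z = 0.376/0.204, so δ = 61.5°.
Dip direction = atan2(0.260, 0.272) = 44° (azimuth of n's horizontal projection).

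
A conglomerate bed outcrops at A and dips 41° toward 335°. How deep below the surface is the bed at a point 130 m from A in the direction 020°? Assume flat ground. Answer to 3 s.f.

The hole lies 45° from the dip direction, so the down-dip offset is 130 × cos 45° = 91.92 m.
Depth = down-dip offset × tan(dip) = 91.92 × tan 41° = 91.92 × 0.8693
Depth = 79.91 m

79.9 m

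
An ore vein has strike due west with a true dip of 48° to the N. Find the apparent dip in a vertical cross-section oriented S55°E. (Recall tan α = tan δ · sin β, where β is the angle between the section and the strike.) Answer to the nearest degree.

The strike is due west and the section trends S55°E; the acute angle between them is β = 35°.
tan α = tan 48° × sin 35° = 1.1106 × 0.5736 = 0.6370
α = arctan(0.6370) = 32.50°

32°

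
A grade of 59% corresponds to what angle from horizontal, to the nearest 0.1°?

tan θ = 59/100 = 0.5900
θ = arctan(0.5900) = 30.54°

30.5°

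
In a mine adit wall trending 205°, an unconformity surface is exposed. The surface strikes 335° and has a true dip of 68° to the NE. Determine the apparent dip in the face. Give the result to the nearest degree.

62°

Angle between strike (335°) and section (205°): β = 50°.
tan α = tan 68° × sin 50° = 2.4751 × 0.7660 = 1.8960
α = arctan(1.8960) = 62.19°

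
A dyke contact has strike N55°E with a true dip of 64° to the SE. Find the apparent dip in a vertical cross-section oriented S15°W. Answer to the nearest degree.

The strike is N55°E and the section trends S15°W; the acute angle between them is β = 40°.
tan α = tan 64° × sin 40° = 2.0503 × 0.6428 = 1.3179
apparent dip = arctan 1.3179 = 52.81°

53°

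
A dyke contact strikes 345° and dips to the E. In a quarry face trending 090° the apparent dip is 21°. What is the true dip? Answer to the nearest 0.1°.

21.7°

β = acute angle between strike 345° and section 090° = 75°.
tan(true dip) = tan 21° / sin 75° = 0.3974
δ = arctan(0.3974) = 21.67°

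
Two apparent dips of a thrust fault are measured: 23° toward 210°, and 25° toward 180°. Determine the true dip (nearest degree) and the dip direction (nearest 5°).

true dip 25°, dip direction 185°

The two traces are lines in the plane: v₁ = (sin 210°·cos 23°, cos 210°·cos 23°, −sin 23°), v₂ = (sin 180°·cos 25°, cos 180°·cos 25°, −sin 25°).
n = v₁ × v₂ = (-0.017, -0.195, 0.417) (taken with n_z > 0).
tan δ = √(n_x²+n_y²)/n_z = 0.195/0.417, so δ = 25.1°.
Dip direction = azimuth of (n_x, n_y) = atan2(-0.017, -0.195) = 185°.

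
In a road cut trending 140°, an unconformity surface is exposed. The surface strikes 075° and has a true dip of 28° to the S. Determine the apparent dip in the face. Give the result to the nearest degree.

Angle between strike (075°) and section (140°): β = 65°.
tan α = tan 28° × sin 65° = 0.5317 × 0.9063 = 0.4819
α = arctan(0.4819) = 25.73°

26°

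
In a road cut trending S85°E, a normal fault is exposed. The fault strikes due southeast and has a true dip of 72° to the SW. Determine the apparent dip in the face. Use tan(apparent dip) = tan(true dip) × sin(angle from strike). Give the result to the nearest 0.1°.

63.2°

The strike is due southeast and the section trends S85°E; the acute angle between them is β = 40°.
tan(apparent dip) = tan 72° · sin 40° = 1.9783
apparent dip = arctan 1.9783 = 63.18°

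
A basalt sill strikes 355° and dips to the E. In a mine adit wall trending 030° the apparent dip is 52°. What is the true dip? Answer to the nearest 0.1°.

65.9°

The section is 35° from the strike.
tan δ = tan α / sin β = tan 52° / sin 35° = 1.2799 / 0.5736 = 2.2315
δ = arctan(2.2315) = 65.86°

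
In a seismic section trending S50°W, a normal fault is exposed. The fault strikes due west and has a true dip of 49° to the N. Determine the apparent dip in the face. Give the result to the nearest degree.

36°

The section lies 40° from the strike.
tan α = tan 49° × sin 40° = 1.1504 × 0.6428 = 0.7394
apparent dip = arctan 0.7394 = 36.48°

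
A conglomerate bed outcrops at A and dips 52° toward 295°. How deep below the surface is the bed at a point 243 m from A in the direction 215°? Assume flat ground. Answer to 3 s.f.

The hole lies 80° from the dip direction, so the down-dip offset is 243 × cos 80° = 42.20 m.
Depth = down-dip offset × tan(dip) = 42.20 × tan 52° = 42.20 × 1.2799
Depth = 54.01 m

54.0 m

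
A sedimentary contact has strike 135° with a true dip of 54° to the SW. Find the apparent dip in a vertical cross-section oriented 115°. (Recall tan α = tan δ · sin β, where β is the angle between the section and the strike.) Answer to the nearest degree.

The section lies 20° from the strike.
tan(apparent dip) = tan 54° · sin 20° = 0.4708
α = arctan(0.4708) = 25.21°

25°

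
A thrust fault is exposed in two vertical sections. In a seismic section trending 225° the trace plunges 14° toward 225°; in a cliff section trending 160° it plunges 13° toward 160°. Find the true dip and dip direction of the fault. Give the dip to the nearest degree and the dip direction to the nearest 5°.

true dip 16°, dip direction 195°

Each apparent-dip line lies in the plane. As unit vectors (x east, y north, z up), v₁ plunges 14°→225° and v₂ plunges 13°→160°.
n = v₁ × v₂ = (-0.067, -0.235, 0.857) (taken with n_z > 0).
tan δ = √(n_x²+n_y²)/n_z = 0.244/0.857, so δ = 15.9°.
The horizontal component of n points toward azimuth atan2(n_x, n_y) = 196°, the dip direction.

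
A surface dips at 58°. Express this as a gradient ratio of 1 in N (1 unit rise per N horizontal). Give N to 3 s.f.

1 : N means tan θ = 1/N, so N = 1/tan 58° = 1/1.6003

1 in 0.625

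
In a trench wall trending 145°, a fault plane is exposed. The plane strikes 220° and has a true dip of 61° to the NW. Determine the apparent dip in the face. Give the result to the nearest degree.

Angle between strike (220°) and section (145°): β = 75°.
tan(apparent dip) = tan 61° · sin 75° = 1.7426
α = arctan(1.7426) = 60.15°

60°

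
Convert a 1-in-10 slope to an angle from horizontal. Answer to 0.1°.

5.7°

tan θ = 1/10 = 0.1000
θ = arctan(0.1000) = 5.71°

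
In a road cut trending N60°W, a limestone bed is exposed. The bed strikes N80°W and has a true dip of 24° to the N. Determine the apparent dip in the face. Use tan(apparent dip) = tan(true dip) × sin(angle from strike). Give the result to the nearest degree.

Angle between strike (N80°W) and section (N60°W): β = 20°.
tan(apparent dip) = tan 24° · sin 20° = 0.1523
apparent dip = arctan 0.1523 = 8.66°

9°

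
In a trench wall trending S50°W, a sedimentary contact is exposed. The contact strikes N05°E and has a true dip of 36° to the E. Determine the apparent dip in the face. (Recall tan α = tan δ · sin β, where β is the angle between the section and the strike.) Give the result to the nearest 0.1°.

27.2°

The section lies 45° from the strike.
tan α = tan 36° × sin 45° = 0.7265 × 0.7071 = 0.5137
α = arctan(0.5137) = 27.19°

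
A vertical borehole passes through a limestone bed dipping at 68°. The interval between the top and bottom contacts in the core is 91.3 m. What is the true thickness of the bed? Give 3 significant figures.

True thickness t = h · cos(dip) = 91.3 × cos 68°
t = 91.3 × 0.3746 = 34.202 m

34.2 m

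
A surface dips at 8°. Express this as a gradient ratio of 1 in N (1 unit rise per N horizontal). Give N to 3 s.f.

1 in 7.12

1 : N means tan θ = 1/N, so N = 1/tan 8° = 1/0.1405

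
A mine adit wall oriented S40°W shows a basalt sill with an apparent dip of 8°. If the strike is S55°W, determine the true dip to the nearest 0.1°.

28.5°

The section is 15° from the strike.
tan δ = tan α / sin β = tan 8° / sin 15° = 0.1405 / 0.2588 = 0.5430
true dip = arctan 0.5430 = 28.50°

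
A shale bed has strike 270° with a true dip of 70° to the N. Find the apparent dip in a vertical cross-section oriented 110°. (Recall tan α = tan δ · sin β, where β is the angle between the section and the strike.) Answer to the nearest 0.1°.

43.2°

The section lies 20° from the strike.
tan(apparent dip) = tan 70° · sin 20° = 0.9397
apparent dip = arctan 0.9397 = 43.22°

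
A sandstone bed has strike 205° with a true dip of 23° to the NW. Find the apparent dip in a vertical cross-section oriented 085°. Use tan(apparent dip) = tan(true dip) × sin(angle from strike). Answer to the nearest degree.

20°

Angle between strike (205°) and section (085°): β = 60°.
tan α = tan 23° × sin 60° = 0.4245 × 0.8660 = 0.3676
apparent dip = arctan 0.3676 = 20.18°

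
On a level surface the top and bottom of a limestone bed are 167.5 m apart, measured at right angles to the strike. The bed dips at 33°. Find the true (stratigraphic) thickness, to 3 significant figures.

True thickness t = w · sin(dip) = 167.5 × sin 33°
t = 167.5 × 0.5446 = 91.227 m

91.2 m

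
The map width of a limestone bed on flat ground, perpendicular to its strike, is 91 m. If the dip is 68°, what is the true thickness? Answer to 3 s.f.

True thickness t = w · sin(dip) = 91 × sin 68°
t = 91 × 0.9272 = 84.374 m

84.4 m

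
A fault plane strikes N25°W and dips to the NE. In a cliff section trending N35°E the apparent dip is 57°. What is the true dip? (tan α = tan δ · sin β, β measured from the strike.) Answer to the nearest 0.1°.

60.6°

β = acute angle between strike N25°W and section N35°E = 60°.
tan δ = tan α / sin β = tan 57° / sin 60° = 1.5399 / 0.8660 = 1.7781
true dip = arctan 1.7781 = 60.65°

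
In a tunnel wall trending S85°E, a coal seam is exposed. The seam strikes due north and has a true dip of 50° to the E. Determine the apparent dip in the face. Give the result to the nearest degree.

The strike is due north and the section trends S85°E; the acute angle between them is β = 85°.
tan α = tan 50° × sin 85° = 1.1918 × 0.9962 = 1.1872
apparent dip = arctan 1.1872 = 49.89°

50°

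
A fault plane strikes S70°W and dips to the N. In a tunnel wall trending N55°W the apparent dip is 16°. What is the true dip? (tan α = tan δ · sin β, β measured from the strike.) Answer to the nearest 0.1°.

19.3°

The section is 55° from the strike.
tan(true dip) = tan 16° / sin 55° = 0.3501
δ = arctan(0.3501) = 19.29°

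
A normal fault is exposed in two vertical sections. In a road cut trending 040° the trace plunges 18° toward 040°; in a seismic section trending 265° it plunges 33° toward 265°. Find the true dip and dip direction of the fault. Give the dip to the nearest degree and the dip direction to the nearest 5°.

true dip 52°, dip direction 325°

Each apparent-dip line lies in the plane. As unit vectors (x east, y north, z up), v₁ plunges 18°→040° and v₂ plunges 33°→265°.
The plane normal is n = v₁ × v₂ ∝ (-0.419, 0.591, 0.564).
Dip δ = arctan(|n_h|/n_z) = arctan(0.725/0.564) = 52.1°.
Dip direction = atan2(-0.419, 0.591) = 325° (azimuth of n's horizontal projection).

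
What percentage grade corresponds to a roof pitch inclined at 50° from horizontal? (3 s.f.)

grade % = 100 × tan 50° = 100 × 1.1918

119%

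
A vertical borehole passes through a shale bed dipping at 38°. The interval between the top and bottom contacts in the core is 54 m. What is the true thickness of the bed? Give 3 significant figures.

True thickness t = h · cos(dip) = 54 × cos 38°
t = 54 × 0.7880 = 42.553 m

42.6 m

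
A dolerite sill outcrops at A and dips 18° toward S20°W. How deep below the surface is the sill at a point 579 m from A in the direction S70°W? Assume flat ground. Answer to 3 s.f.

The hole lies 50° from the dip direction, so the down-dip offset is 579 × cos 50° = 372.17 m.
Depth = down-dip offset × tan(dip) = 372.17 × tan 18° = 372.17 × 0.3249
Depth = 120.93 m

121 m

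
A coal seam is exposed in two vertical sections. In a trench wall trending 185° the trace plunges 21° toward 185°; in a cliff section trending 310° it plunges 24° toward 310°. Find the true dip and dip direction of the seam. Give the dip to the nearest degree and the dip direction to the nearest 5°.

The two traces are lines in the plane: v₁ = (sin 185°·cos 21°, cos 185°·cos 21°, −sin 21°), v₂ = (sin 310°·cos 24°, cos 310°·cos 24°, −sin 24°).
n = v₁ × v₂ = (-0.589, -0.218, 0.699) (taken with n_z > 0).
Dip δ = arctan(|n_h|/n_z) = arctan(0.628/0.699) = 41.9°.
Dip direction = azimuth of (n_x, n_y) = atan2(-0.589, -0.218) = 250°.

true dip 42°, dip direction 250°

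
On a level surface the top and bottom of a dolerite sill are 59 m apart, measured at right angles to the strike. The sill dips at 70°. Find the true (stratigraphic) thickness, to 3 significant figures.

True thickness t = w · sin(dip) = 59 × sin 70°
t = 59 × 0.9397 = 55.442 m

55.4 m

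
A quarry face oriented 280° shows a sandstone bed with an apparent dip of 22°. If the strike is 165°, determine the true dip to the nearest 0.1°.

24.0°

β = acute angle between strike 165° and section 280° = 65°.
tan(true dip) = tan 22° / sin 65° = 0.4458
true dip = arctan 0.4458 = 24.03°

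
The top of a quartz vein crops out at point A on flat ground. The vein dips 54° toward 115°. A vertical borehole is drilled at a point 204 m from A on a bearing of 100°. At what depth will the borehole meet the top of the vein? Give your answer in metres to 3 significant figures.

The hole lies 15° from the dip direction, so the down-dip offset is 204 × cos 15° = 197.05 m.
Depth = down-dip offset × tan(dip) = 197.05 × tan 54° = 197.05 × 1.3764
Depth = 271.21 m

271 m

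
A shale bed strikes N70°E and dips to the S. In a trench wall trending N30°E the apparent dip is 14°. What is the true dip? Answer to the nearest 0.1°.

The section is 40° from the strike.
tan δ = tan α / sin β = tan 14° / sin 40° = 0.2493 / 0.6428 = 0.3879
true dip = arctan 0.3879 = 21.20°

21.2°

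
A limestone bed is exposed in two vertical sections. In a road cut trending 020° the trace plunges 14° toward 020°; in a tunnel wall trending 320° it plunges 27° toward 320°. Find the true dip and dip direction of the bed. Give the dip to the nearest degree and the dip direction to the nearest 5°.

true dip 27°, dip direction 320°

Each apparent-dip line lies in the plane. As unit vectors (x east, y north, z up), v₁ plunges 14°→020° and v₂ plunges 27°→320°.
The plane normal is n = v₁ × v₂ ∝ (-0.249, 0.289, 0.749).
Dip δ = arctan(|n_h|/n_z) = arctan(0.382/0.749) = 27.0°.
Dip direction = azimuth of (n_x, n_y) = atan2(-0.249, 0.289) = 319°.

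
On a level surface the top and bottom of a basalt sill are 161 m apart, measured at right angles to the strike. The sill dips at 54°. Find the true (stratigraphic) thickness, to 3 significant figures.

130 m

True thickness t = w · sin(dip) = 161 × sin 54°
t = 161 × 0.8090 = 130.252 m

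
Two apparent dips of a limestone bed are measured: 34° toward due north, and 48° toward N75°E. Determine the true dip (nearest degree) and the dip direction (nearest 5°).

Each apparent-dip line lies in the plane. As unit vectors (x east, y north, z up), v₁ plunges 34°→due north and v₂ plunges 48°→N75°E.
n = v₁ × v₂ = (0.519, 0.361, 0.536) (taken with n_z > 0).
True dip = arccos(n_z / |n|) = arccos(0.6463) = 49.7°.
Dip direction = atan2(0.519, 0.361) = 55° (azimuth of n's horizontal projection).

true dip 50°, dip direction 055°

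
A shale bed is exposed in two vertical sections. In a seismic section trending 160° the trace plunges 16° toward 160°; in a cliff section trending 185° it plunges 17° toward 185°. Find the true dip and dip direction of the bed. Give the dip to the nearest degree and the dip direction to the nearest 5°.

true dip 17°, dip direction 180°

Each apparent-dip line lies in the plane. As unit vectors (x east, y north, z up), v₁ plunges 16°→160° and v₂ plunges 17°→185°.
Cross product v₁ × v₂ gives the pole to the plane: n ∝ (-0.002, -0.119, 0.388).
tan δ = √(n_x²+n_y²)/n_z = 0.119/0.388, so δ = 17.0°.
The horizontal component of n points toward azimuth atan2(n_x, n_y) = 181°, the dip direction.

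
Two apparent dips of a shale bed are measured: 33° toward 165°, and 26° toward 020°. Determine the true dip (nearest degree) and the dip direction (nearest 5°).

The two traces are lines in the plane: v₁ = (sin 165°·cos 33°, cos 165°·cos 33°, −sin 33°), v₂ = (sin 20°·cos 26°, cos 20°·cos 26°, −sin 26°).
n = v₁ × v₂ = (0.815, -0.072, 0.432) (taken with n_z > 0).
Dip δ = arctan(|n_h|/n_z) = arctan(0.818/0.432) = 62.2°.
Dip direction = atan2(0.815, -0.072) = 95° (azimuth of n's horizontal projection).

true dip 62°, dip direction 095°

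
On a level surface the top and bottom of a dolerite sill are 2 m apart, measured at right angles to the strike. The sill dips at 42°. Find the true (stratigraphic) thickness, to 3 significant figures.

1.34 m

True thickness t = w · sin(dip) = 2 × sin 42°
t = 2 × 0.6691 = 1.338 m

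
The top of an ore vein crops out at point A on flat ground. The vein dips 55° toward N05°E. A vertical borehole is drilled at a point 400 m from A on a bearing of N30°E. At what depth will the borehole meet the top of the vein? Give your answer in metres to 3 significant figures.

518 m

The hole lies 25° from the dip direction, so the down-dip offset is 400 × cos 25° = 362.52 m.
Depth = down-dip offset × tan(dip) = 362.52 × tan 55° = 362.52 × 1.4281
Depth = 517.74 m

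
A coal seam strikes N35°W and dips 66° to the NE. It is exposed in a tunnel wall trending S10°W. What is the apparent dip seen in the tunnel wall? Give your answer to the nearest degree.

The strike is N35°W and the section trends S10°W; the acute angle between them is β = 45°.
tan(apparent dip) = tan 66° · sin 45° = 1.5882
apparent dip = arctan 1.5882 = 57.80°

58°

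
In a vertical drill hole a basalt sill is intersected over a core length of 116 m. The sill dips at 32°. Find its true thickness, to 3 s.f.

98.4 m

True thickness t = h · cos(dip) = 116 × cos 32°
t = 116 × 0.8480 = 98.374 m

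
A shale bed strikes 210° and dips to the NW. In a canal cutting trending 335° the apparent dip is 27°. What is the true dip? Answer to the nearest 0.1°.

The section is 55° from the strike.
tan(true dip) = tan 27° / sin 55° = 0.6220
true dip = arctan 0.6220 = 31.88°

31.9°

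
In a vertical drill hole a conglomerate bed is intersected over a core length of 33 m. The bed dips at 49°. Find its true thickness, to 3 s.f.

21.6 m

True thickness t = h · cos(dip) = 33 × cos 49°
t = 33 × 0.6561 = 21.650 m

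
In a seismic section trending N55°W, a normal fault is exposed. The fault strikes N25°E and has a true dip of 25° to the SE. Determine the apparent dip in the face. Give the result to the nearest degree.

The strike is N25°E and the section trends N55°W; the acute angle between them is β = 80°.
tan α = tan 25° × sin 80° = 0.4663 × 0.9848 = 0.4592
apparent dip = arctan 0.4592 = 24.67°

25°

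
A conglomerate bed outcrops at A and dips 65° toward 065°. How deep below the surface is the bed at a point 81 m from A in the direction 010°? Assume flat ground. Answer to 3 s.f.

The hole lies 55° from the dip direction, so the down-dip offset is 81 × cos 55° = 46.46 m.
Depth = down-dip offset × tan(dip) = 46.46 × tan 65° = 46.46 × 2.1445
Depth = 99.63 m

99.6 m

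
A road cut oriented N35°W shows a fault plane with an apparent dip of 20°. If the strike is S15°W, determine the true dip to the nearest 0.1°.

25.4°

β = acute angle between strike S15°W and section N35°W = 50°.
tan δ = tan α / sin β = tan 20° / sin 50° = 0.3640 / 0.7660 = 0.4751
δ = arctan(0.4751) = 25.41°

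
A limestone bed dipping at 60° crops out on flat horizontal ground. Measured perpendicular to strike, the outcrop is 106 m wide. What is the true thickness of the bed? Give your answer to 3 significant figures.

91.8 m

True thickness t = w · sin(dip) = 106 × sin 60°
t = 106 × 0.8660 = 91.799 m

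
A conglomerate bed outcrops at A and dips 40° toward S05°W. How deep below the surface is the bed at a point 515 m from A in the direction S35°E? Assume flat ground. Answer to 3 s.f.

The hole lies 40° from the dip direction, so the down-dip offset is 515 × cos 40° = 394.51 m.
Depth = down-dip offset × tan(dip) = 394.51 × tan 40° = 394.51 × 0.8391
Depth = 331.04 m

331 m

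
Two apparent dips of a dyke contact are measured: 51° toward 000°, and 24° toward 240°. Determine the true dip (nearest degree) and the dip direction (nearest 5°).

The two traces are lines in the plane: v₁ = (sin 0°·cos 51°, cos 0°·cos 51°, −sin 51°), v₂ = (sin 240°·cos 24°, cos 240°·cos 24°, −sin 24°).
n = v₁ × v₂ = (-0.611, 0.615, 0.498) (taken with n_z > 0).
tan δ = √(n_x²+n_y²)/n_z = 0.867/0.498, so δ = 60.1°.
The horizontal component of n points toward azimuth atan2(n_x, n_y) = 315°, the dip direction.

true dip 60°, dip direction 315°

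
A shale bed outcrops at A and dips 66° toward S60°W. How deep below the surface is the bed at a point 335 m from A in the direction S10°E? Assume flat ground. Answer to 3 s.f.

257 m

The hole lies 70° from the dip direction, so the down-dip offset is 335 × cos 70° = 114.58 m.
Depth = down-dip offset × tan(dip) = 114.58 × tan 66° = 114.58 × 2.2460
Depth = 257.34 m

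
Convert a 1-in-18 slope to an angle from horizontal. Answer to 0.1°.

3.2°

tan θ = 1/18 = 0.0556
θ = arctan(0.0556) = 3.18°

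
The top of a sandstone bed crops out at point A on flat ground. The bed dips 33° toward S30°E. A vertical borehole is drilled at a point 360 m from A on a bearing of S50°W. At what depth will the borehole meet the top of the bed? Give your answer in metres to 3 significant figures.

The hole lies 80° from the dip direction, so the down-dip offset is 360 × cos 80° = 62.51 m.
Depth = down-dip offset × tan(dip) = 62.51 × tan 33° = 62.51 × 0.6494
Depth = 40.60 m

40.6 m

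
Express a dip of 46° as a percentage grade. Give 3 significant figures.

grade % = 100 × tan 46° = 100 × 1.0355

104%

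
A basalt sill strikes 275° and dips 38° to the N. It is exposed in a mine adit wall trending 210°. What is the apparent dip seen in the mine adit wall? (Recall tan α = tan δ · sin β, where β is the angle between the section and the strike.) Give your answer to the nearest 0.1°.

The strike is 275° and the section trends 210°; the acute angle between them is β = 65°.
tan(apparent dip) = tan 38° · sin 65° = 0.7081
apparent dip = arctan 0.7081 = 35.30°

35.3°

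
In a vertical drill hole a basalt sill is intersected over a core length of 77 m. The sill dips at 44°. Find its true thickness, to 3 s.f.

True thickness t = h · cos(dip) = 77 × cos 44°
t = 77 × 0.7193 = 55.389 m

55.4 m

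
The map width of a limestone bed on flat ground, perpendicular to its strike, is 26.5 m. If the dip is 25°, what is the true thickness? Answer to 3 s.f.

11.2 m

True thickness t = w · sin(dip) = 26.5 × sin 25°
t = 26.5 × 0.4226 = 11.199 m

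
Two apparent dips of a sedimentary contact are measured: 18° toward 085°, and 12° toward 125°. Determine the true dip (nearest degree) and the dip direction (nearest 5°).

The two traces are lines in the plane: v₁ = (sin 85°·cos 18°, cos 85°·cos 18°, −sin 18°), v₂ = (sin 125°·cos 12°, cos 125°·cos 12°, −sin 12°).
The plane normal is n = v₁ × v₂ ∝ (0.191, 0.051, 0.598).
tan δ = √(n_x²+n_y²)/n_z = 0.197/0.598, so δ = 18.3°.
The horizontal component of n points toward azimuth atan2(n_x, n_y) = 75°, the dip direction.

true dip 18°, dip direction 075°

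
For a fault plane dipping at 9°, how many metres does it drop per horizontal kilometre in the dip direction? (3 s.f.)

drop per km = 1000 × tan 9° = 1000 × 0.1584

158 m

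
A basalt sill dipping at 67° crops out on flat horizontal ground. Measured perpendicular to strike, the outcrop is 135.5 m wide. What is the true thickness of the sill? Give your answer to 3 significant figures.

125 m

True thickness t = w · sin(dip) = 135.5 × sin 67°
t = 135.5 × 0.9205 = 124.728 m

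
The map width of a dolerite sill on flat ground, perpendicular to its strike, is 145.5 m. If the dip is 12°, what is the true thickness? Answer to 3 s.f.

True thickness t = w · sin(dip) = 145.5 × sin 12°
t = 145.5 × 0.2079 = 30.251 m

30.3 m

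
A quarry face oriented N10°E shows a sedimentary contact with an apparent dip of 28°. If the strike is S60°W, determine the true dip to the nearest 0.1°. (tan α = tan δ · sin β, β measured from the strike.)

34.8°

The section is 50° from the strike.
tan(true dip) = tan 28° / sin 50° = 0.6941
true dip = arctan 0.6941 = 34.76°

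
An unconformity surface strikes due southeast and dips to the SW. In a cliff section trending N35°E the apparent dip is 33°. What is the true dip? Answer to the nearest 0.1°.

The section is 80° from the strike.
tan(true dip) = tan 33° / sin 80° = 0.6594
true dip = arctan 0.6594 = 33.40°

33.4°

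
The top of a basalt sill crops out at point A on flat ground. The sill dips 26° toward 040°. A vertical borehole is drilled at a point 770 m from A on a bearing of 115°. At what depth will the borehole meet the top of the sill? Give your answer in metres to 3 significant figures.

97.2 m

The hole lies 75° from the dip direction, so the down-dip offset is 770 × cos 75° = 199.29 m.
Depth = down-dip offset × tan(dip) = 199.29 × tan 26° = 199.29 × 0.4877
Depth = 97.20 m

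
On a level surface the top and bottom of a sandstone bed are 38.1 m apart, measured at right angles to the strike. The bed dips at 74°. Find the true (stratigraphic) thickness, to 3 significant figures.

True thickness t = w · sin(dip) = 38.1 × sin 74°
t = 38.1 × 0.9613 = 36.624 m

36.6 m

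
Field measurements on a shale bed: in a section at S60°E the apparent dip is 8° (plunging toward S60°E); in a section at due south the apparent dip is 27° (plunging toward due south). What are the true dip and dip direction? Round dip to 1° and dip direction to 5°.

The two traces are lines in the plane: v₁ = (sin 120°·cos 8°, cos 120°·cos 8°, −sin 8°), v₂ = (sin 180°·cos 27°, cos 180°·cos 27°, −sin 27°).
Cross product v₁ × v₂ gives the pole to the plane: n ∝ (-0.101, -0.389, 0.764).
tan δ = √(n_x²+n_y²)/n_z = 0.402/0.764, so δ = 27.8°.
Dip direction = atan2(-0.101, -0.389) = 195° (azimuth of n's horizontal projection).

true dip 28°, dip direction 195°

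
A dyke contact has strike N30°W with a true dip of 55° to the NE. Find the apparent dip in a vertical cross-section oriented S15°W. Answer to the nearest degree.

45°

The strike is N30°W and the section trends S15°W; the acute angle between them is β = 45°.
tan α = tan 55° × sin 45° = 1.4281 × 0.7071 = 1.0099
apparent dip = arctan 1.0099 = 45.28°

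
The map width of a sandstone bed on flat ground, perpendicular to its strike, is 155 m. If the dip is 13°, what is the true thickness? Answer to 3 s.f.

34.9 m

True thickness t = w · sin(dip) = 155 × sin 13°
t = 155 × 0.2250 = 34.867 m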